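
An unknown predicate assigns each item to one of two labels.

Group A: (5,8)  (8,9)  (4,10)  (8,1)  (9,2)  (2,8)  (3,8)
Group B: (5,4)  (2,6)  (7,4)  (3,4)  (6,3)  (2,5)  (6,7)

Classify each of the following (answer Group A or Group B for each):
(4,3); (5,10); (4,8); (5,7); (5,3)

All 'Group A' examples share one property — max ≥ 8 — and every 'Group B' example lacks it.
(4,3) — max 4, hence Group B. (5,10) — max 10, hence Group A. (4,8) — max 8, hence Group A. (5,7) — max 7, hence Group B. (5,3) — max 5, hence Group B.

Group B, Group A, Group A, Group B, Group B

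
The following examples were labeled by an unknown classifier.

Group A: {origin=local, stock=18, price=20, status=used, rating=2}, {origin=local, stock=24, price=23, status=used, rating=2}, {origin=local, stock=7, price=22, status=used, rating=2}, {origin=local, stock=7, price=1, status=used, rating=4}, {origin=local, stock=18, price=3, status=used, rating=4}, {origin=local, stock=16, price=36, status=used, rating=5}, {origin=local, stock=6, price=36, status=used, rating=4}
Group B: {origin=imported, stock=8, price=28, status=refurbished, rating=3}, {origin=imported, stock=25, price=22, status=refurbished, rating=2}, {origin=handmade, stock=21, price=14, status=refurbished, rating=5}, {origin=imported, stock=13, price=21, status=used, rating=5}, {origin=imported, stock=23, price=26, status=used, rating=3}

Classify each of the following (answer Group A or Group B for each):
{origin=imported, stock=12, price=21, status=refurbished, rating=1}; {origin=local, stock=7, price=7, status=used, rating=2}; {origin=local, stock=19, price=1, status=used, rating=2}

Group B, Group A, Group A

The rule appears to be: origin is local.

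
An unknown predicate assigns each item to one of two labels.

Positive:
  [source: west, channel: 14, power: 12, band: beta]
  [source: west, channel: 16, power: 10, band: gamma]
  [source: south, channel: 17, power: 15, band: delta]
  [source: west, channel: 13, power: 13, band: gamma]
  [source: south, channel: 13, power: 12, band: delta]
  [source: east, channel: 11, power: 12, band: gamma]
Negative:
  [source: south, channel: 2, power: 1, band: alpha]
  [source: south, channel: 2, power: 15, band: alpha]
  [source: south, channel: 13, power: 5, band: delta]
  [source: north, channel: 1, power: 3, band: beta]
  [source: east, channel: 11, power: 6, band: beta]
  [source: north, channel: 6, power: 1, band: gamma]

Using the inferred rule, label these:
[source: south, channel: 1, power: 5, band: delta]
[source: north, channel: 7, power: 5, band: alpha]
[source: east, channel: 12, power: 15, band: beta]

Negative, Negative, Positive

One predicate separates the groups cleanly: channel ≥ 6 AND power ≥ 10.
[source: south, channel: 1, power: 5, band: delta]: channel = 1, power = 5, does not pass → Negative.
[source: north, channel: 7, power: 5, band: alpha]: channel = 7, power = 5, does not pass → Negative.
[source: east, channel: 12, power: 15, band: beta]: channel = 12, power = 15, checks out → Positive.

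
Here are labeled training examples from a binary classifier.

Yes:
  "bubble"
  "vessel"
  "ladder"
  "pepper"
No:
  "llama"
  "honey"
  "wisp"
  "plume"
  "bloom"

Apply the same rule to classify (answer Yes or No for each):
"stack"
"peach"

No, No

Every 'Yes' example satisfies: length 6. None of the 'No' examples do.
"stack": length 5 — doesn't qualify, so No.
"peach": length 5 — doesn't qualify, so No.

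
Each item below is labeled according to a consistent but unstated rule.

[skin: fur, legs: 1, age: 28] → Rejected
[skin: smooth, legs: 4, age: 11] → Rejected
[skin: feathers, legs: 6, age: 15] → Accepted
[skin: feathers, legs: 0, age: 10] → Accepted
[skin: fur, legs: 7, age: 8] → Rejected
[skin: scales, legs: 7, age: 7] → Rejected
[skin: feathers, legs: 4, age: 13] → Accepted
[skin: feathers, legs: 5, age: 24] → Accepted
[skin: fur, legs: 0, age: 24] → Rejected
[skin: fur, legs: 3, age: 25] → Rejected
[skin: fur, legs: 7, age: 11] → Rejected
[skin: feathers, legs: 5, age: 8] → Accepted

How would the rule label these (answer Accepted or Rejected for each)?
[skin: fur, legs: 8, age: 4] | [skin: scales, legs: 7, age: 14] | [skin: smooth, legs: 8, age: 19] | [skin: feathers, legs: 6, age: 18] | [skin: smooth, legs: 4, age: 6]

Rejected, Rejected, Rejected, Accepted, Rejected

Every 'Accepted' example satisfies: skin is feathers. None of the 'Rejected' examples do.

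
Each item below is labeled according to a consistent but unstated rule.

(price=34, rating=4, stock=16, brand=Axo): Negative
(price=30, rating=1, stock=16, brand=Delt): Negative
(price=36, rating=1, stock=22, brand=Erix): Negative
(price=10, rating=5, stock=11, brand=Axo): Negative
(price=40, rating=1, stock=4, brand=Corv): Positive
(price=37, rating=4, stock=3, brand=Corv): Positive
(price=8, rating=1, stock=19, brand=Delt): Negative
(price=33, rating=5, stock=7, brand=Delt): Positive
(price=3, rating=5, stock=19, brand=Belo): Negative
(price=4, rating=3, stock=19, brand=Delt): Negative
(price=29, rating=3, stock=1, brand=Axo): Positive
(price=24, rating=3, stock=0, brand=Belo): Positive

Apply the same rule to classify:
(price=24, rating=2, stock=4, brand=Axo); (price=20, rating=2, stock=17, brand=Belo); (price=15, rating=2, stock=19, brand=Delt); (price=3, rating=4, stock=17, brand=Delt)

A rule that fits every label: stock ≤ 7 — true of each 'Positive' example, false of each 'Negative' one.
Positive: (price=24, rating=2, stock=4, brand=Axo), since stock = 4.
Negative: (price=20, rating=2, stock=17, brand=Belo), since stock = 17.
Negative: (price=15, rating=2, stock=19, brand=Delt), since stock = 19.
Negative: (price=3, rating=4, stock=17, brand=Delt), since stock = 17.

Positive, Negative, Negative, Negative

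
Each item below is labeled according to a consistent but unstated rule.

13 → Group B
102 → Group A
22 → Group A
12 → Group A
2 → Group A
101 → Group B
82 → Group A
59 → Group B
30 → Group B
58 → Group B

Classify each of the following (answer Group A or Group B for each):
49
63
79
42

The classifier is using: ends in digit 2.
49 — last digit 9, hence Group B. 63 — last digit 3, hence Group B. 79 — last digit 9, hence Group B. 42 — last digit 2, hence Group A.

Group B, Group B, Group B, Group A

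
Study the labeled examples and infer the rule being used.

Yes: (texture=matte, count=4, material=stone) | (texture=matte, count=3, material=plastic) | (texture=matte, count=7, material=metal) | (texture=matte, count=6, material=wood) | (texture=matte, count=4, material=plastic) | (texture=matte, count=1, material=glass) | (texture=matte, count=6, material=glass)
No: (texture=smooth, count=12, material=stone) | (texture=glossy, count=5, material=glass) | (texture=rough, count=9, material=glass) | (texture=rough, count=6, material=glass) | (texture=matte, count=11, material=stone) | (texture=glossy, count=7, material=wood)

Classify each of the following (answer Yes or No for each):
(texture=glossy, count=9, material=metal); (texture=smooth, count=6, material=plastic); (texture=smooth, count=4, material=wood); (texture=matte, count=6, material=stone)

No, No, No, Yes

The distinguishing property — texture is matte AND count ≤ 7 — holds for all the 'Yes' cases and none of the 'No' cases.
(texture=glossy, count=9, material=metal): texture is glossy, count = 9, doesn't match → No.
(texture=smooth, count=6, material=plastic): texture is smooth, count = 6, doesn't match → No.
(texture=smooth, count=4, material=wood): texture is smooth, count = 4, doesn't match → No.
(texture=matte, count=6, material=stone): texture is matte, count = 6, meets the rule → Yes.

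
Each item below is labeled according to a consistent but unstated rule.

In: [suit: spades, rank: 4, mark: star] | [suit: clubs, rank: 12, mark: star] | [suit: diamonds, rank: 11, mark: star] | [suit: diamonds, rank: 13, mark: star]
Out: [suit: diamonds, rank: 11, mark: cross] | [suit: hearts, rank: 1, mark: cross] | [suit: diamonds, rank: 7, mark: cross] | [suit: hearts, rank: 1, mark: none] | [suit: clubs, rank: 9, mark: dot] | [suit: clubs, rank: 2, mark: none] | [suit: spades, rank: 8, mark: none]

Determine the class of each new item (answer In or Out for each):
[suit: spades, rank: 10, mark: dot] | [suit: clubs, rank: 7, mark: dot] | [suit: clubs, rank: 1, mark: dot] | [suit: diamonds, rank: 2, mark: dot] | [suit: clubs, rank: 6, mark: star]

The distinguishing property — mark is star — holds for all the 'In' cases and none of the 'Out' cases.

Out, Out, Out, Out, In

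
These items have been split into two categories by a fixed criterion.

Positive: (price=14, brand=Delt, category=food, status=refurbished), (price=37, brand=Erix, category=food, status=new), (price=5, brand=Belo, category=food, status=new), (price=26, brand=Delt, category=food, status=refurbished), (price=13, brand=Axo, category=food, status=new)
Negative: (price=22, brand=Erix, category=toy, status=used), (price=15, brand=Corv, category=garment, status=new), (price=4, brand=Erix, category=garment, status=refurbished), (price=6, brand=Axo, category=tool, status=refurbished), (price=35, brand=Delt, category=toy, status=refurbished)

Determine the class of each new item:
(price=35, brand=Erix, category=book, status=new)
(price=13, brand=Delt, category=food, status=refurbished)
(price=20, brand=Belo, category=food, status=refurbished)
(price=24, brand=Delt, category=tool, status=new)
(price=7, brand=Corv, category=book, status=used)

Negative, Positive, Positive, Negative, Negative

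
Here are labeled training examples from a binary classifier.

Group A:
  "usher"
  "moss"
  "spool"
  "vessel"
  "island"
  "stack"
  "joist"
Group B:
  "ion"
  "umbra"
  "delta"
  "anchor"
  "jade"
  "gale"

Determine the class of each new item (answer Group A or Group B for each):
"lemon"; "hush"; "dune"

Group B, Group A, Group B

The distinguishing property — contains 's' — holds for all the 'Group A' cases and none of the 'Group B' cases.
"lemon" — no 's', hence Group B. "hush" — has 's', hence Group A. "dune" — no 's', hence Group B.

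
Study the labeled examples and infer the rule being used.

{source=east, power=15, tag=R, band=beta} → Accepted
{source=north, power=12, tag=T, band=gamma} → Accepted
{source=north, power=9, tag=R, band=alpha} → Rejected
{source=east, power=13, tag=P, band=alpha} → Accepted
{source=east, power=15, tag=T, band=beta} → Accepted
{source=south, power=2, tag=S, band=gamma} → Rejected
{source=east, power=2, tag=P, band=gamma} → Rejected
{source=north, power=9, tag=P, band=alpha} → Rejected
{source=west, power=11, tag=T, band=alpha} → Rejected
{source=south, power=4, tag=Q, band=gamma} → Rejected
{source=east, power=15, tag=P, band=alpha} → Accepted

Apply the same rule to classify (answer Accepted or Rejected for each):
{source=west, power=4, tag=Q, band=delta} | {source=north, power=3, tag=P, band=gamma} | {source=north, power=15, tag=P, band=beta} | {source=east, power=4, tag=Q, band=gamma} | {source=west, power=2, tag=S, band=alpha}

Rejected, Rejected, Accepted, Rejected, Rejected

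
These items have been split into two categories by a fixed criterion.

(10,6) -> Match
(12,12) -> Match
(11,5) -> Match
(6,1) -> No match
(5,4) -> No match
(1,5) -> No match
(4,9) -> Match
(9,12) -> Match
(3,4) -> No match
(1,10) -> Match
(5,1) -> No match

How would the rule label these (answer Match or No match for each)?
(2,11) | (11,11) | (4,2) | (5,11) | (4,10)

Match, Match, No match, Match, Match

Every 'Match' example satisfies: sum ≥ 11. None of the 'No match' examples do.
(2,11) → 2+11 = 13 → Match. (11,11) → 11+11 = 22 → Match. (4,2) → 4+2 = 6 → No match. (5,11) → 5+11 = 16 → Match. (4,10) → 4+10 = 14 → Match.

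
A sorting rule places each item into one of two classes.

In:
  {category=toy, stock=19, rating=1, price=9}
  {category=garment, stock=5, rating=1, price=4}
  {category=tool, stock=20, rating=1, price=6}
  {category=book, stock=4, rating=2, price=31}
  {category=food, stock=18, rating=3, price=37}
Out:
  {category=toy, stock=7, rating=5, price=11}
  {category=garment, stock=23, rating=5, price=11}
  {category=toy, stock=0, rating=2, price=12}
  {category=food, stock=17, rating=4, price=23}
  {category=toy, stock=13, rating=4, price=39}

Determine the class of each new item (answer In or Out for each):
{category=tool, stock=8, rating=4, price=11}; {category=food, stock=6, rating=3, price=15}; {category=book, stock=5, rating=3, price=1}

Rule: rating ≤ 3 AND stock ≥ 4. This holds for each 'In' example and fails for each 'Out' one.
{category=tool, stock=8, rating=4, price=11} — rating = 4, stock = 8, hence Out. {category=food, stock=6, rating=3, price=15} — rating = 3, stock = 6, hence In. {category=book, stock=5, rating=3, price=1} — rating = 3, stock = 5, hence In.

Out, In, In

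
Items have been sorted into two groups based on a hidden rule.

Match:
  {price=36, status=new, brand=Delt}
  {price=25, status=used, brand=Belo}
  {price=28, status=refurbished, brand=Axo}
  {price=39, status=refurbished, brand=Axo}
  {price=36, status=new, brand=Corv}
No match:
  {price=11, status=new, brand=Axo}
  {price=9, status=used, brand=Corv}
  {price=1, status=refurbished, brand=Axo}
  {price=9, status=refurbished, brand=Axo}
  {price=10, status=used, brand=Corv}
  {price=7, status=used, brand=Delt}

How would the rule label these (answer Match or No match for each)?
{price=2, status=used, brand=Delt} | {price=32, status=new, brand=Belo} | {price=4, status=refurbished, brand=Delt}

No match, Match, No match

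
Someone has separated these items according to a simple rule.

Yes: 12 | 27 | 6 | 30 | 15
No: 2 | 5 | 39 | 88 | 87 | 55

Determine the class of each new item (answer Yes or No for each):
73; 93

No, No

The pattern is that an item is 'Yes' exactly when: multiple of 3 AND at most 30.
No: 73, since 73 = 3·24 + 1, 73 > 30.
No: 93, since 93 = 3·31, 93 > 30.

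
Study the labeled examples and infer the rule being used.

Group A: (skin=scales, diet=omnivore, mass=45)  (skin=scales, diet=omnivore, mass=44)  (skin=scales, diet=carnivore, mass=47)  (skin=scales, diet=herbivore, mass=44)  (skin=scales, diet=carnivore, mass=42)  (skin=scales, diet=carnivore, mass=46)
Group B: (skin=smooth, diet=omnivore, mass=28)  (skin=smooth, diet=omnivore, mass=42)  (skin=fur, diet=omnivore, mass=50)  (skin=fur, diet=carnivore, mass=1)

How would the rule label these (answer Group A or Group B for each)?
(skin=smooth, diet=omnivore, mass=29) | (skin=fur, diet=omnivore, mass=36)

Group B, Group B

The classifier is using: skin is scales.
(skin=smooth, diet=omnivore, mass=29) → skin is smooth → Group B. (skin=fur, diet=omnivore, mass=36) → skin is fur → Group B.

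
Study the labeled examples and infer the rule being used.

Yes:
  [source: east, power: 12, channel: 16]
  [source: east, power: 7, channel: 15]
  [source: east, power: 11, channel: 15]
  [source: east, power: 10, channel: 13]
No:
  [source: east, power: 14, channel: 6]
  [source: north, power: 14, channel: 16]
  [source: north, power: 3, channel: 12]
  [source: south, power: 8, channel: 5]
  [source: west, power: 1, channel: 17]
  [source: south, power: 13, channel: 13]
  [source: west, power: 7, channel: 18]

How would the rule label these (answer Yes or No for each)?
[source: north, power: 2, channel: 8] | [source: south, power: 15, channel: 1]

The simplest hypothesis consistent with all the labels is: source is east AND power ≤ 12.
[source: north, power: 2, channel: 8]: source is north, power = 2, does not fit → No.
[source: south, power: 15, channel: 1]: source is south, power = 15, does not fit → No.

No, No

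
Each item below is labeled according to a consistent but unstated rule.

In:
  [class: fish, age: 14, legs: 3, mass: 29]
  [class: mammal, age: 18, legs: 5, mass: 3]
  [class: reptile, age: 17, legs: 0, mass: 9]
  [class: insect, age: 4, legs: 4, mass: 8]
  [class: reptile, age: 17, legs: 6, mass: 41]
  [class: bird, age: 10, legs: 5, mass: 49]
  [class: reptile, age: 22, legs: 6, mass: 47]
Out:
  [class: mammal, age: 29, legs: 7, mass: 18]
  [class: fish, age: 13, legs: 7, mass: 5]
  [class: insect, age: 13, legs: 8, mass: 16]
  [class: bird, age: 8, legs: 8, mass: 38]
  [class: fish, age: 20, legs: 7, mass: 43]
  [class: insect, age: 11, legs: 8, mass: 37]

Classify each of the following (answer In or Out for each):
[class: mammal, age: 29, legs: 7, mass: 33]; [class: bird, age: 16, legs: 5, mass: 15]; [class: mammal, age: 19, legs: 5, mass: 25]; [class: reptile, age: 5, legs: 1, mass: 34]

Out, In, In, In

The distinguishing property — legs ≤ 6 — holds for all the 'In' cases and none of the 'Out' cases.
Out: [class: mammal, age: 29, legs: 7, mass: 33], since legs = 7.
In: [class: bird, age: 16, legs: 5, mass: 15], since legs = 5.
In: [class: mammal, age: 19, legs: 5, mass: 25], since legs = 5.
In: [class: reptile, age: 5, legs: 1, mass: 34], since legs = 1.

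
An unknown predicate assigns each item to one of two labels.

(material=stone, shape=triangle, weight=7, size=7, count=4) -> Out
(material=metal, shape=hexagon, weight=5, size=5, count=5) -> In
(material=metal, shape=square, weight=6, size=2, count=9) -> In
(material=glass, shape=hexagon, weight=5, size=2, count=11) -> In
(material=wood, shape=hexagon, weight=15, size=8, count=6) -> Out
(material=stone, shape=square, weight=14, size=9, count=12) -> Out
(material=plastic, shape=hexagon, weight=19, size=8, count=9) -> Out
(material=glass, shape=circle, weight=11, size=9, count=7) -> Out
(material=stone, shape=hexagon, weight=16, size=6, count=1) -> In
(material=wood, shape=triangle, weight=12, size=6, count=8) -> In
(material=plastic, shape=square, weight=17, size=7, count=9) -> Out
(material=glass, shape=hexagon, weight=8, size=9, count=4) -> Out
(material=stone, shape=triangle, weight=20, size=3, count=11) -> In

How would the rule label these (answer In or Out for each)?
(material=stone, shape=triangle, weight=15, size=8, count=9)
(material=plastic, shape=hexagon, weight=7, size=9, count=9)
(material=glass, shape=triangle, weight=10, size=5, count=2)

The common property of the 'In' items is: size ≤ 6. No 'Out' item has it.
(material=stone, shape=triangle, weight=15, size=8, count=9): Out (size = 8). (material=plastic, shape=hexagon, weight=7, size=9, count=9): Out (size = 9). (material=glass, shape=triangle, weight=10, size=5, count=2): In (size = 5).

Out, Out, In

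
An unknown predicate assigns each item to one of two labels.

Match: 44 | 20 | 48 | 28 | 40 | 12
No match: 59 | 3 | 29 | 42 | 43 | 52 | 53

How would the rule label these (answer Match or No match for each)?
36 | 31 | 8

Match, No match, Match

Every 'Match' example satisfies: multiple of 4 AND at most 48. None of the 'No match' examples do.
Match: 36, since 36 = 4·9, 36 ≤ 48.
No match: 31, since 31 = 4·7 + 3, 31 ≤ 48.
Match: 8, since 8 = 4·2, 8 ≤ 48.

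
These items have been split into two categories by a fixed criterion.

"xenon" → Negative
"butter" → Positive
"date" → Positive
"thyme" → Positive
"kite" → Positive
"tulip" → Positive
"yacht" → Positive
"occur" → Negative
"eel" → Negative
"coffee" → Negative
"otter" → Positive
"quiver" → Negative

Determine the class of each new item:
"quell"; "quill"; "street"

Negative, Negative, Positive

The common property of the 'Positive' items is: contains 't'. No 'Negative' item has it.
"quell": Negative (no 't'). "quill": Negative (no 't'). "street": Positive (has 't').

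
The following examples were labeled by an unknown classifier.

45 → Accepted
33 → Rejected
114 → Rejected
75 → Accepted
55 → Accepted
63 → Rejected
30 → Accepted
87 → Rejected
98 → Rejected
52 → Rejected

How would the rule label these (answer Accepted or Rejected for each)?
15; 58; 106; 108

Accepted, Rejected, Rejected, Rejected

'Accepted' ⟺ multiple of 5.
15: 15 = 5·3, has this property → Accepted.
58: 58 = 5·11 + 3, does not fit → Rejected.
106: 106 = 5·21 + 1, does not fit → Rejected.
108: 108 = 5·21 + 3, does not fit → Rejected.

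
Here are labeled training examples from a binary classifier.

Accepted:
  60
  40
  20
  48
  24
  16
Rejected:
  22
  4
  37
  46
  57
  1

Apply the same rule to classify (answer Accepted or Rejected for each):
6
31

Rule: multiple of 4 AND at least 16. This holds for each 'Accepted' example and fails for each 'Rejected' one.

Rejected, Rejected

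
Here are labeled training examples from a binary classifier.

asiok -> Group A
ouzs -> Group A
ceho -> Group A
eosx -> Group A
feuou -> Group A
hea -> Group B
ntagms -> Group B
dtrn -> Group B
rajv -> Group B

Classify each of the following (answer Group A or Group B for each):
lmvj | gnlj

The rule appears to be: contains 'o'.

Group B, Group B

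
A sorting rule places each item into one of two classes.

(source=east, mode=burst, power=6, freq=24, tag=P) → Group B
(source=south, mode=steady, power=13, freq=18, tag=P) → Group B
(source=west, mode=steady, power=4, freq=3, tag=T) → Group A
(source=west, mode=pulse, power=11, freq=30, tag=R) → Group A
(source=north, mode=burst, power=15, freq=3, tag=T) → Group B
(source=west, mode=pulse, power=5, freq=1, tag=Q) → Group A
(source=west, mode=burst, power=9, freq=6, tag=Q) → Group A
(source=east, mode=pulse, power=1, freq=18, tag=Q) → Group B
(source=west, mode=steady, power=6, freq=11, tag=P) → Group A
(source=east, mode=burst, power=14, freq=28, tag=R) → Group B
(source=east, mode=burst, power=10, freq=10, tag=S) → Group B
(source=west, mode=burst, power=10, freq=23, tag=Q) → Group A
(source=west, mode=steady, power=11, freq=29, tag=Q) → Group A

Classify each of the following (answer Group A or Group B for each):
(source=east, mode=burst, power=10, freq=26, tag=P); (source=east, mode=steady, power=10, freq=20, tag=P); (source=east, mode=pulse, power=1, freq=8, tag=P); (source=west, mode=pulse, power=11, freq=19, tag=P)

Group B, Group B, Group B, Group A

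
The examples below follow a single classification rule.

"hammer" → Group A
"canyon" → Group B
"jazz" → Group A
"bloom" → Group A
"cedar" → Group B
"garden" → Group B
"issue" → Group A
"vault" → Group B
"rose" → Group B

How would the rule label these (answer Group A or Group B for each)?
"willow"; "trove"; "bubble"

The simplest hypothesis consistent with all the labels is: has a double letter.
Group A: "willow", since 'll' doubled.
Group B: "trove", since no doubled letter.
Group A: "bubble", since 'bb' doubled.

Group A, Group B, Group A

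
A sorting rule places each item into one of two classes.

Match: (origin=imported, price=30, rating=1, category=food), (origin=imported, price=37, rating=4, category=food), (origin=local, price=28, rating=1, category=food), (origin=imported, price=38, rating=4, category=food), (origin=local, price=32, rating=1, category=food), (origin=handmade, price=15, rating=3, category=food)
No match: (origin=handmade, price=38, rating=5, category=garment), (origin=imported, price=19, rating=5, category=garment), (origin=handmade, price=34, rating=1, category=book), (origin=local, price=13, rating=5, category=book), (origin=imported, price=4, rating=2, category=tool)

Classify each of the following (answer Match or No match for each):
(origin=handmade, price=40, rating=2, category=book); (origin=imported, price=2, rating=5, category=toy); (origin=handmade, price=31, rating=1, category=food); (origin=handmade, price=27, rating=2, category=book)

Comparing the two groups points to one rule — category is food.
(origin=handmade, price=40, rating=2, category=book): category is book — does not fit, so No match.
(origin=imported, price=2, rating=5, category=toy): category is toy — does not fit, so No match.
(origin=handmade, price=31, rating=1, category=food): category is food — satisfies this, so Match.
(origin=handmade, price=27, rating=2, category=book): category is book — does not fit, so No match.

No match, No match, Match, No match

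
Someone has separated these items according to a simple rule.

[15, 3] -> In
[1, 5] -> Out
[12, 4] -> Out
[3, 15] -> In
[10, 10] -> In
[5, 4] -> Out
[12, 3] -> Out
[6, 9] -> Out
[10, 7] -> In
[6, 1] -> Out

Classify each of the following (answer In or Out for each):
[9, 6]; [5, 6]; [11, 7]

The classifier is using: sum ≥ 17.

Out, Out, In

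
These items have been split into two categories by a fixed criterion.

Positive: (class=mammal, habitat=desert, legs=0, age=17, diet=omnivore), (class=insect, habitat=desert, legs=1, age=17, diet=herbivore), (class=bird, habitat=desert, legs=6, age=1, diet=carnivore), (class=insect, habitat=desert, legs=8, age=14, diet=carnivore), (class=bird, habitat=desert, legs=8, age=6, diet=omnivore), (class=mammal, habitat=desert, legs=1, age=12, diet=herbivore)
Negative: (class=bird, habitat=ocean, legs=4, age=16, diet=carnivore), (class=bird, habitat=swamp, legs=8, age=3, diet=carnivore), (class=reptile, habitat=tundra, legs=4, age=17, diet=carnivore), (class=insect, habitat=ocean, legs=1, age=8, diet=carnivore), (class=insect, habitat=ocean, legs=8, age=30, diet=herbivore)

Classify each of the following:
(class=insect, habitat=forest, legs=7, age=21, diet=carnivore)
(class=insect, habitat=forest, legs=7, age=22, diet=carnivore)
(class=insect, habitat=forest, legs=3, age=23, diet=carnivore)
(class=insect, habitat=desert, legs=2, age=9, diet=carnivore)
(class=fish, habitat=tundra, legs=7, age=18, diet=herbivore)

A rule that fits every label: habitat is desert — true of each 'Positive' example, false of each 'Negative' one.

Negative, Negative, Negative, Positive, Negative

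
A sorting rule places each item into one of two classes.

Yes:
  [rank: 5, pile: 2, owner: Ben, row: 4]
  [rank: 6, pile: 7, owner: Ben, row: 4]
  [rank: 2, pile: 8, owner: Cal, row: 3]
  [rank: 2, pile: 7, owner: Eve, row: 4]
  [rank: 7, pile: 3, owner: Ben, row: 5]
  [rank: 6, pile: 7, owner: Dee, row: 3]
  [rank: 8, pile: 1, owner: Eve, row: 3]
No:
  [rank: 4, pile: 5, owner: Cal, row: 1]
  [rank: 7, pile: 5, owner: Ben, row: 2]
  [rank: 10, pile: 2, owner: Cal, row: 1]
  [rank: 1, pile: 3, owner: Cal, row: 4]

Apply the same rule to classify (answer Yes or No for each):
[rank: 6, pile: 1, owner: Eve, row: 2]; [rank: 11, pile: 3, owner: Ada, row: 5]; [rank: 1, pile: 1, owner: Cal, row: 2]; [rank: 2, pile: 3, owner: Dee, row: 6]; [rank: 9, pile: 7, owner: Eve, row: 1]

No, Yes, No, Yes, No

Rule: rank ≥ 2 AND row ≥ 3. This holds for each 'Yes' example and fails for each 'No' one.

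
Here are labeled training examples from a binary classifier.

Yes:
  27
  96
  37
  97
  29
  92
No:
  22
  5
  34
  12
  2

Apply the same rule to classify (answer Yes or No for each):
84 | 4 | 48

The common property of the 'Yes' items is: digit sum ≥ 8. No 'No' item has it.
84: digit sum 8+4 = 12 — qualifies, so Yes.
4: digit sum 4 — fails this test, so No.
48: digit sum 4+8 = 12 — qualifies, so Yes.

Yes, No, Yes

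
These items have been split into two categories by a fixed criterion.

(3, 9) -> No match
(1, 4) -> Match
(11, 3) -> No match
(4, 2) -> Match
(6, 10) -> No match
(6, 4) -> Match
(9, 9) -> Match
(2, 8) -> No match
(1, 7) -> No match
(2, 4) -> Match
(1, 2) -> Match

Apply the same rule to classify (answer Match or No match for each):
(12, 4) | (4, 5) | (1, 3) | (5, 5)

No match, Match, Match, Match

The distinguishing property — |first − second| ≤ 3 — holds for all the 'Match' cases and none of the 'No match' cases.
(12, 4) — |12−4| = 8, hence No match. (4, 5) — |4−5| = 1, hence Match. (1, 3) — |1−3| = 2, hence Match. (5, 5) — |5−5| = 0, hence Match.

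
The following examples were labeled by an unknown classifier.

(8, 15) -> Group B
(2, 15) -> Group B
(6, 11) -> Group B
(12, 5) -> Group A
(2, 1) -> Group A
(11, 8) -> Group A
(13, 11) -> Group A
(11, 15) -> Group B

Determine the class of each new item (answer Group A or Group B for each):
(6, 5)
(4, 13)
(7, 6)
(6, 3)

Group A, Group B, Group A, Group A

The classifier is using: first > second.
(6, 5): 6 > 5, checks out → Group A. (4, 13): 4 < 13, does not pass → Group B. (7, 6): 7 > 6, checks out → Group A. (6, 3): 6 > 3, checks out → Group A.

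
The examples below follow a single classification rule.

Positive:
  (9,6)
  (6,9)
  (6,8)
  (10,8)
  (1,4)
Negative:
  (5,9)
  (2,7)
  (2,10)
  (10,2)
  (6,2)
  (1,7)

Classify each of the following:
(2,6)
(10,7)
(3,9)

Every 'Positive' example satisfies: |first − second| ≤ 3. None of the 'Negative' examples do.

Negative, Positive, Negative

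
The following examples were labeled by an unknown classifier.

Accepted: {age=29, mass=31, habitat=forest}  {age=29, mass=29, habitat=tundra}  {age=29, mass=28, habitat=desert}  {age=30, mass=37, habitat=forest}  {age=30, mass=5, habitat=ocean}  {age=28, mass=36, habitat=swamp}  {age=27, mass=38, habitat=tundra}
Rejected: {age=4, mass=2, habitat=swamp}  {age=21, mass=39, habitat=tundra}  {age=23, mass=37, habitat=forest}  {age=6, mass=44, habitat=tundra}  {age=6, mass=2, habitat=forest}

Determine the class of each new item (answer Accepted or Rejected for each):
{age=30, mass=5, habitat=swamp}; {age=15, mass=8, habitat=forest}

The classifier is using: age ≥ 27.
{age=30, mass=5, habitat=swamp}: Accepted (age = 30).
{age=15, mass=8, habitat=forest}: Rejected (age = 15).

Accepted, Rejected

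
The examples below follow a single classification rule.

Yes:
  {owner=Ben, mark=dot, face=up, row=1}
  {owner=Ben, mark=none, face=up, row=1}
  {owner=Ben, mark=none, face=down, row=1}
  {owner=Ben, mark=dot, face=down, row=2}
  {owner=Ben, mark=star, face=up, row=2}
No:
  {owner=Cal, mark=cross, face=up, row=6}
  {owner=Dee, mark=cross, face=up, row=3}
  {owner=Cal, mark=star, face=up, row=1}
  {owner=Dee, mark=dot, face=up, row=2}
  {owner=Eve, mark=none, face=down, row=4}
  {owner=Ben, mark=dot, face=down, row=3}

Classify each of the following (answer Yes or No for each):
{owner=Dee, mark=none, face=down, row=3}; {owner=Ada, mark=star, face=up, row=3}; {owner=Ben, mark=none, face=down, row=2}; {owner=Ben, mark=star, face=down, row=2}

No, No, Yes, Yes

Every 'Yes' example satisfies: owner is Ben AND row ≤ 2. None of the 'No' examples do.
{owner=Dee, mark=none, face=down, row=3} — owner is Dee, row = 3, hence No.
{owner=Ada, mark=star, face=up, row=3} — owner is Ada, row = 3, hence No.
{owner=Ben, mark=none, face=down, row=2} — owner is Ben, row = 2, hence Yes.
{owner=Ben, mark=star, face=down, row=2} — owner is Ben, row = 2, hence Yes.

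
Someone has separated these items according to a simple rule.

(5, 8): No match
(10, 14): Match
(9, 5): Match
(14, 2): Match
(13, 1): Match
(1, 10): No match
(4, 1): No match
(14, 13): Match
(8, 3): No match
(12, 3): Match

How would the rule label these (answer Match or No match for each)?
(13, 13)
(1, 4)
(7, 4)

Match, No match, No match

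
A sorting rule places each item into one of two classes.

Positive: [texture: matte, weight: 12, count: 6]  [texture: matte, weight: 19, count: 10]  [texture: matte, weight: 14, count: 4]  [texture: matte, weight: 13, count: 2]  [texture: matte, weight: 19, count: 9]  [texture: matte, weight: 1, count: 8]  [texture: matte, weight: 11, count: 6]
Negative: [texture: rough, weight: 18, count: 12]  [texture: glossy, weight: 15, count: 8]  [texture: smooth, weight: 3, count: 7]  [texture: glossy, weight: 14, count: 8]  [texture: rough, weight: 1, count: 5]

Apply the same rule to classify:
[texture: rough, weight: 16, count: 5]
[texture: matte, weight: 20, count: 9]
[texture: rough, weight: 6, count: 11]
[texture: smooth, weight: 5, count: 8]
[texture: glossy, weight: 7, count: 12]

Negative, Positive, Negative, Negative, Negative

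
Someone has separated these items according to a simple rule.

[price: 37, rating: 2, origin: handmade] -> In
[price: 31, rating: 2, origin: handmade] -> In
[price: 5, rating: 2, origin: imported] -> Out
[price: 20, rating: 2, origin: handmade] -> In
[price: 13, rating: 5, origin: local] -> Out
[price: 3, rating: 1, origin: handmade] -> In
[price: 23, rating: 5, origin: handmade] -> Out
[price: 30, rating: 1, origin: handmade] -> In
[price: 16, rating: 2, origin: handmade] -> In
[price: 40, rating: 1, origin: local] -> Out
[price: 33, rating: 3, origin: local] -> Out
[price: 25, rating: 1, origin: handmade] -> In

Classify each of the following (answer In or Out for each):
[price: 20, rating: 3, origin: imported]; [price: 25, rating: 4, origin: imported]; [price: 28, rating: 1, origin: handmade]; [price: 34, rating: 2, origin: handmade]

Out, Out, In, In

All 'In' examples share one property — origin is handmade AND rating ≤ 2 — and every 'Out' example lacks it.
[price: 20, rating: 3, origin: imported] → origin is imported, rating = 3 → Out. [price: 25, rating: 4, origin: imported] → origin is imported, rating = 4 → Out. [price: 28, rating: 1, origin: handmade] → origin is handmade, rating = 1 → In. [price: 34, rating: 2, origin: handmade] → origin is handmade, rating = 2 → In.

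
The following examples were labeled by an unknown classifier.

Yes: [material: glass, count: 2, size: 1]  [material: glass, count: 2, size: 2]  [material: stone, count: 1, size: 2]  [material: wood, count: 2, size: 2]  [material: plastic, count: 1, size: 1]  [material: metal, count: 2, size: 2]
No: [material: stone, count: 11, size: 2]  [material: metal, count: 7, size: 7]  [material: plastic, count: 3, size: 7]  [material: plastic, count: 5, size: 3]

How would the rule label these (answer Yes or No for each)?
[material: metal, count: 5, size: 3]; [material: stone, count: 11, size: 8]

No, No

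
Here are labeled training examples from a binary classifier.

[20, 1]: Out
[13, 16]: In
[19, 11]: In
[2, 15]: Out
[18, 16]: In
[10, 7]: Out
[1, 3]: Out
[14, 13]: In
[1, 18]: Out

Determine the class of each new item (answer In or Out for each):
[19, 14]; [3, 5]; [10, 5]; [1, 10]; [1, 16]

The distinguishing property — sum ≥ 27 — holds for all the 'In' cases and none of the 'Out' cases.

In, Out, Out, Out, Out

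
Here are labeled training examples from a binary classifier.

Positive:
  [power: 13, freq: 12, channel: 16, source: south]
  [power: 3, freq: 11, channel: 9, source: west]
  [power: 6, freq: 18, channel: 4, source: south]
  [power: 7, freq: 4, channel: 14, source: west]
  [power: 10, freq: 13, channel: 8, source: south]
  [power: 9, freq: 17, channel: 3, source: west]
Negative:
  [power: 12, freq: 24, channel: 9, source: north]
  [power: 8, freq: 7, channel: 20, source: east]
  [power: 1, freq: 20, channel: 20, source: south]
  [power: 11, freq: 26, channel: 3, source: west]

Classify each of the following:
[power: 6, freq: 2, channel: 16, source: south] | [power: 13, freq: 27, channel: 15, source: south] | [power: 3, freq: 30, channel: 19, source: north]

Positive, Negative, Negative

A rule that fits every label: freq ≤ 18 AND channel ≤ 16 — true of each 'Positive' example, false of each 'Negative' one.
[power: 6, freq: 2, channel: 16, source: south]: freq = 2, channel = 16 — satisfies this, so Positive.
[power: 13, freq: 27, channel: 15, source: south]: freq = 27, channel = 15 — doesn't qualify, so Negative.
[power: 3, freq: 30, channel: 19, source: north]: freq = 30, channel = 19 — doesn't qualify, so Negative.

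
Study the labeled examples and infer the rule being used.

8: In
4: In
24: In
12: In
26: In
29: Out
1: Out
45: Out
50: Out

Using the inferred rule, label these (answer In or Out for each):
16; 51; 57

Rule: even AND at most 26. This holds for each 'In' example and fails for each 'Out' one.
16: 16 is even, 16 ≤ 26, checks out → In. 51: 51 is odd, 51 > 26, does not pass → Out. 57: 57 is odd, 57 > 26, does not pass → Out.

In, Out, Out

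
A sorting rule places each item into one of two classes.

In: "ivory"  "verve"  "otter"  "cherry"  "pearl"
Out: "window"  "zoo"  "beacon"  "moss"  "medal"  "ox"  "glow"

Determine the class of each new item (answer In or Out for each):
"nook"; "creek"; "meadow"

Out, In, Out

All 'In' examples share one property — contains 'r' — and every 'Out' example lacks it.
"nook": no 'r' — doesn't qualify, so Out.
"creek": has 'r' — matches, so In.
"meadow": no 'r' — doesn't qualify, so Out.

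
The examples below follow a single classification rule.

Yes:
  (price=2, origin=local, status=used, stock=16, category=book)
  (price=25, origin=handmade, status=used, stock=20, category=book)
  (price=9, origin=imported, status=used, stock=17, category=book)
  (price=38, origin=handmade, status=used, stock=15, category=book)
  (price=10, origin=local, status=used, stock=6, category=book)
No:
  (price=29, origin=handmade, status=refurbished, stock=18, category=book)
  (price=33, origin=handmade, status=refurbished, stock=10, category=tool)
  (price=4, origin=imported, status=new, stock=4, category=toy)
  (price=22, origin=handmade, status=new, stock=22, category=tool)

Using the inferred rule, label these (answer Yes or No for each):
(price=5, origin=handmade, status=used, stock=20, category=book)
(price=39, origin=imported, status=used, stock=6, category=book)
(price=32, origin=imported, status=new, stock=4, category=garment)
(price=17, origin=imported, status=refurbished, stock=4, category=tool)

Yes, Yes, No, No

Comparing the two groups points to one rule — status is used.
Yes: (price=5, origin=handmade, status=used, stock=20, category=book), since status is used.
Yes: (price=39, origin=imported, status=used, stock=6, category=book), since status is used.
No: (price=32, origin=imported, status=new, stock=4, category=garment), since status is new.
No: (price=17, origin=imported, status=refurbished, stock=4, category=tool), since status is refurbished.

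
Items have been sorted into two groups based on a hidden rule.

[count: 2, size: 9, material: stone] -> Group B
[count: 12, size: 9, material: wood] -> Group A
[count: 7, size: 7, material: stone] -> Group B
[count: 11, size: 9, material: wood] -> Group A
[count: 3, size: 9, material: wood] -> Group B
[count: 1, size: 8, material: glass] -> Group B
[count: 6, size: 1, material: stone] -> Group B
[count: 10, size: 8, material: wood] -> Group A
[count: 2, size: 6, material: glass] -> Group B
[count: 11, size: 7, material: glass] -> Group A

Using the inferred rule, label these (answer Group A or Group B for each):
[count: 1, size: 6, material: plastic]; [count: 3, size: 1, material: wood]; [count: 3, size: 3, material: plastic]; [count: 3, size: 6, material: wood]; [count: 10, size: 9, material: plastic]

'Group A' ⟺ count ≥ 10.
[count: 1, size: 6, material: plastic] — count = 1, hence Group B.
[count: 3, size: 1, material: wood] — count = 3, hence Group B.
[count: 3, size: 3, material: plastic] — count = 3, hence Group B.
[count: 3, size: 6, material: wood] — count = 3, hence Group B.
[count: 10, size: 9, material: plastic] — count = 10, hence Group A.

Group B, Group B, Group B, Group B, Group A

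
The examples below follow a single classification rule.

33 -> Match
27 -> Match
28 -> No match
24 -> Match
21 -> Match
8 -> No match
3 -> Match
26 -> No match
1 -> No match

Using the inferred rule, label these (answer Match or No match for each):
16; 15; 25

Rule: multiple of 3. This holds for each 'Match' example and fails for each 'No match' one.
No match: 16, since 16 = 3·5 + 1.
Match: 15, since 15 = 3·5.
No match: 25, since 25 = 3·8 + 1.

No match, Match, No match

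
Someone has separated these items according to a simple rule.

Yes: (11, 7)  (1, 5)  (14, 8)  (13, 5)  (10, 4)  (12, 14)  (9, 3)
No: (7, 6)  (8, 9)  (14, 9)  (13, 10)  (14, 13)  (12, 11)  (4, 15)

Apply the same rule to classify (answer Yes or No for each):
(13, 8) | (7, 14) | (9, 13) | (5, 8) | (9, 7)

One predicate separates the groups cleanly: sum is even.
No: (13, 8), since 13+8 = 21.
No: (7, 14), since 7+14 = 21.
Yes: (9, 13), since 9+13 = 22.
No: (5, 8), since 5+8 = 13.
Yes: (9, 7), since 9+7 = 16.

No, No, Yes, No, Yes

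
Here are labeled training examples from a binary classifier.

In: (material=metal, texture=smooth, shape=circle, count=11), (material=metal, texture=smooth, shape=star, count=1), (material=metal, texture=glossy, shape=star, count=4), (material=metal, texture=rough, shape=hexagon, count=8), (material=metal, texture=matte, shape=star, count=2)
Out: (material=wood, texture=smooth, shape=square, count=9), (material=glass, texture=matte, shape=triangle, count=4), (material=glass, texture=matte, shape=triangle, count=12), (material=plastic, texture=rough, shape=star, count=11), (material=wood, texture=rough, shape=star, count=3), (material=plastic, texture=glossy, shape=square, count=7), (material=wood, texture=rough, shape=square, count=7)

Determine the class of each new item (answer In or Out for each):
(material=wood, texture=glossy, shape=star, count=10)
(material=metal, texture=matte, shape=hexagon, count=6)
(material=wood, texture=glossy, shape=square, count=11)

Out, In, Out

Comparing the two groups points to one rule — material is metal.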